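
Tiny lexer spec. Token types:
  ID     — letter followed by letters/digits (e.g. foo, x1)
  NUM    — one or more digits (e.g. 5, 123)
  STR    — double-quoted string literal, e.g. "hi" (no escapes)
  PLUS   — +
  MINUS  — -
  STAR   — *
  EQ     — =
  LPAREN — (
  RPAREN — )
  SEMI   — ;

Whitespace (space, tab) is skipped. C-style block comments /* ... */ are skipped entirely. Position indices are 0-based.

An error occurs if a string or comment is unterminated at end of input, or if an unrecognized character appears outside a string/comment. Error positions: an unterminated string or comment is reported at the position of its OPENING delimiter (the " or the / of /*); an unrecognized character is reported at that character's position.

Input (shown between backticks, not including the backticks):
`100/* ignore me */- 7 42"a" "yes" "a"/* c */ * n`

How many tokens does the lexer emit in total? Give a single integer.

Answer: 9

Derivation:
pos=0: emit NUM '100' (now at pos=3)
pos=3: enter COMMENT mode (saw '/*')
exit COMMENT mode (now at pos=18)
pos=18: emit MINUS '-'
pos=20: emit NUM '7' (now at pos=21)
pos=22: emit NUM '42' (now at pos=24)
pos=24: enter STRING mode
pos=24: emit STR "a" (now at pos=27)
pos=28: enter STRING mode
pos=28: emit STR "yes" (now at pos=33)
pos=34: enter STRING mode
pos=34: emit STR "a" (now at pos=37)
pos=37: enter COMMENT mode (saw '/*')
exit COMMENT mode (now at pos=44)
pos=45: emit STAR '*'
pos=47: emit ID 'n' (now at pos=48)
DONE. 9 tokens: [NUM, MINUS, NUM, NUM, STR, STR, STR, STAR, ID]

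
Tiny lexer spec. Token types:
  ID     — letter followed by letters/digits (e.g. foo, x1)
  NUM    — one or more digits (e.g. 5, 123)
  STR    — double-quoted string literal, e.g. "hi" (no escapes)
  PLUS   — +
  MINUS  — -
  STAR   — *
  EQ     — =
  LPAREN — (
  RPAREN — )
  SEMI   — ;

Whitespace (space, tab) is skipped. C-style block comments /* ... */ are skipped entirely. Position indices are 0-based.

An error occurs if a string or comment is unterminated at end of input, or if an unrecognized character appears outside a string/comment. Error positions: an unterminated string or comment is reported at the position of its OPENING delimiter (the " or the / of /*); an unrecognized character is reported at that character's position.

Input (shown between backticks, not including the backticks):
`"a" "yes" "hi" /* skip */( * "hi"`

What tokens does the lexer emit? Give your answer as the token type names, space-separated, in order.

pos=0: enter STRING mode
pos=0: emit STR "a" (now at pos=3)
pos=4: enter STRING mode
pos=4: emit STR "yes" (now at pos=9)
pos=10: enter STRING mode
pos=10: emit STR "hi" (now at pos=14)
pos=15: enter COMMENT mode (saw '/*')
exit COMMENT mode (now at pos=25)
pos=25: emit LPAREN '('
pos=27: emit STAR '*'
pos=29: enter STRING mode
pos=29: emit STR "hi" (now at pos=33)
DONE. 6 tokens: [STR, STR, STR, LPAREN, STAR, STR]

Answer: STR STR STR LPAREN STAR STR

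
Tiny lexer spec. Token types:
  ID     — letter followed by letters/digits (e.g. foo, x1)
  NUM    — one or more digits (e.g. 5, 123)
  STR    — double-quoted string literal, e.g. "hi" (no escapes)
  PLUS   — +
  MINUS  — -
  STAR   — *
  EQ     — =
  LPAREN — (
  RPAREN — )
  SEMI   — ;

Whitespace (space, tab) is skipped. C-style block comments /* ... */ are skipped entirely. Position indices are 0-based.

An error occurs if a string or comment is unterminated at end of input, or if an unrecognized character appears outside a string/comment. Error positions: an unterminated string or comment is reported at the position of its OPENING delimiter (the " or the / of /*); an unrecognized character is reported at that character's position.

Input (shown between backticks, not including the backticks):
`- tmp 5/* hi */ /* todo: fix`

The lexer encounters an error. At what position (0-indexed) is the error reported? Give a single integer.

Answer: 16

Derivation:
pos=0: emit MINUS '-'
pos=2: emit ID 'tmp' (now at pos=5)
pos=6: emit NUM '5' (now at pos=7)
pos=7: enter COMMENT mode (saw '/*')
exit COMMENT mode (now at pos=15)
pos=16: enter COMMENT mode (saw '/*')
pos=16: ERROR — unterminated comment (reached EOF)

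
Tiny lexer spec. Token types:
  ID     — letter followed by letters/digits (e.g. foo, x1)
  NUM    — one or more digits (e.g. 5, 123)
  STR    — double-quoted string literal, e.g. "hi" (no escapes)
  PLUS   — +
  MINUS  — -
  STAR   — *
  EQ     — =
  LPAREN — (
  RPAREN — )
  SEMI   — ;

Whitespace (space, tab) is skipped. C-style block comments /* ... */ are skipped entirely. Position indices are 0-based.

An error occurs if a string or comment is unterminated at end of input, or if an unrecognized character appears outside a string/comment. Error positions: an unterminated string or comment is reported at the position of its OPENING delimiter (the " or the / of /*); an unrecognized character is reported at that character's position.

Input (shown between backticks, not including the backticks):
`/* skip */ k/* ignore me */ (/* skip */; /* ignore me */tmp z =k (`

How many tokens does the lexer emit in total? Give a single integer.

pos=0: enter COMMENT mode (saw '/*')
exit COMMENT mode (now at pos=10)
pos=11: emit ID 'k' (now at pos=12)
pos=12: enter COMMENT mode (saw '/*')
exit COMMENT mode (now at pos=27)
pos=28: emit LPAREN '('
pos=29: enter COMMENT mode (saw '/*')
exit COMMENT mode (now at pos=39)
pos=39: emit SEMI ';'
pos=41: enter COMMENT mode (saw '/*')
exit COMMENT mode (now at pos=56)
pos=56: emit ID 'tmp' (now at pos=59)
pos=60: emit ID 'z' (now at pos=61)
pos=62: emit EQ '='
pos=63: emit ID 'k' (now at pos=64)
pos=65: emit LPAREN '('
DONE. 8 tokens: [ID, LPAREN, SEMI, ID, ID, EQ, ID, LPAREN]

Answer: 8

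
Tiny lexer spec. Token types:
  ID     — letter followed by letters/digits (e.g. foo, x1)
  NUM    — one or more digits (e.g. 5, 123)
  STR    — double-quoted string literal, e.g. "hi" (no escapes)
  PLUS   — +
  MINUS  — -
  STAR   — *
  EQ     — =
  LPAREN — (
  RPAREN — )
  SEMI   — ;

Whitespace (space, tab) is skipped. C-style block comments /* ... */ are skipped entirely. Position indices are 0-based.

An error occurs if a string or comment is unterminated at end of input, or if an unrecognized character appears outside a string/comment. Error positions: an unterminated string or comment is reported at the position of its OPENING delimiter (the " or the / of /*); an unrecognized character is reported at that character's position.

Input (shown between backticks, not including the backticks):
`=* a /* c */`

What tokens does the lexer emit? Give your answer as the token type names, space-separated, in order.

Answer: EQ STAR ID

Derivation:
pos=0: emit EQ '='
pos=1: emit STAR '*'
pos=3: emit ID 'a' (now at pos=4)
pos=5: enter COMMENT mode (saw '/*')
exit COMMENT mode (now at pos=12)
DONE. 3 tokens: [EQ, STAR, ID]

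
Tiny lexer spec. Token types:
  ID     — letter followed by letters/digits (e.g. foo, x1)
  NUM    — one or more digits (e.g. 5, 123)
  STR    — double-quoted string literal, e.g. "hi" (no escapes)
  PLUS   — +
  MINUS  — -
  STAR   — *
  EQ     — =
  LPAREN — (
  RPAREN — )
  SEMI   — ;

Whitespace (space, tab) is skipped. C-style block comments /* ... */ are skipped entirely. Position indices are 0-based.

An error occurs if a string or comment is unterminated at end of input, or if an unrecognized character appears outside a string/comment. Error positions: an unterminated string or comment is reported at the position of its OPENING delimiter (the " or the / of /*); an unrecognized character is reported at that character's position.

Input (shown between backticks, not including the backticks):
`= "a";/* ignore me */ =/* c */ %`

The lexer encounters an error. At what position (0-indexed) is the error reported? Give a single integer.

Answer: 31

Derivation:
pos=0: emit EQ '='
pos=2: enter STRING mode
pos=2: emit STR "a" (now at pos=5)
pos=5: emit SEMI ';'
pos=6: enter COMMENT mode (saw '/*')
exit COMMENT mode (now at pos=21)
pos=22: emit EQ '='
pos=23: enter COMMENT mode (saw '/*')
exit COMMENT mode (now at pos=30)
pos=31: ERROR — unrecognized char '%'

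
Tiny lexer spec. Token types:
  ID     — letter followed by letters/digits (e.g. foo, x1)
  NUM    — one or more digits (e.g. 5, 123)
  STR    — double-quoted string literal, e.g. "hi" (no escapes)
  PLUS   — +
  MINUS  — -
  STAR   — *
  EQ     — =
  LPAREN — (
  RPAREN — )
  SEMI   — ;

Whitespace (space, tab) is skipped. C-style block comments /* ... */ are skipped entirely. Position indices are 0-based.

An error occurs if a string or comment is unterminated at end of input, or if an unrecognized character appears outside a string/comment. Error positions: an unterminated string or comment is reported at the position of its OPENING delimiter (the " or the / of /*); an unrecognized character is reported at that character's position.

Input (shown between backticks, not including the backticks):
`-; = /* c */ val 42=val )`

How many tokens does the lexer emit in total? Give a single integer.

pos=0: emit MINUS '-'
pos=1: emit SEMI ';'
pos=3: emit EQ '='
pos=5: enter COMMENT mode (saw '/*')
exit COMMENT mode (now at pos=12)
pos=13: emit ID 'val' (now at pos=16)
pos=17: emit NUM '42' (now at pos=19)
pos=19: emit EQ '='
pos=20: emit ID 'val' (now at pos=23)
pos=24: emit RPAREN ')'
DONE. 8 tokens: [MINUS, SEMI, EQ, ID, NUM, EQ, ID, RPAREN]

Answer: 8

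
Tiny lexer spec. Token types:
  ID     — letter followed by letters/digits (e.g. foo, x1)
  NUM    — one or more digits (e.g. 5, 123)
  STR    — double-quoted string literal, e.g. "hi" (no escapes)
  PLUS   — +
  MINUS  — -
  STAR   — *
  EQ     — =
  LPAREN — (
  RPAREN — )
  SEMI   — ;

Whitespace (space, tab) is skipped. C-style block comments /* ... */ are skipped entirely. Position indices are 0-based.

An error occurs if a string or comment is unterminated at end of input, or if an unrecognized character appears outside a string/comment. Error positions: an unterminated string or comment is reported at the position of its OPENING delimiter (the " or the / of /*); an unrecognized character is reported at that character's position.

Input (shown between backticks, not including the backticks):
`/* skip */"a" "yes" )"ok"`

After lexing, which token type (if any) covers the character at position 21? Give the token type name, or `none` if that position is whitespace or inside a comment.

Answer: STR

Derivation:
pos=0: enter COMMENT mode (saw '/*')
exit COMMENT mode (now at pos=10)
pos=10: enter STRING mode
pos=10: emit STR "a" (now at pos=13)
pos=14: enter STRING mode
pos=14: emit STR "yes" (now at pos=19)
pos=20: emit RPAREN ')'
pos=21: enter STRING mode
pos=21: emit STR "ok" (now at pos=25)
DONE. 4 tokens: [STR, STR, RPAREN, STR]
Position 21: char is '"' -> STR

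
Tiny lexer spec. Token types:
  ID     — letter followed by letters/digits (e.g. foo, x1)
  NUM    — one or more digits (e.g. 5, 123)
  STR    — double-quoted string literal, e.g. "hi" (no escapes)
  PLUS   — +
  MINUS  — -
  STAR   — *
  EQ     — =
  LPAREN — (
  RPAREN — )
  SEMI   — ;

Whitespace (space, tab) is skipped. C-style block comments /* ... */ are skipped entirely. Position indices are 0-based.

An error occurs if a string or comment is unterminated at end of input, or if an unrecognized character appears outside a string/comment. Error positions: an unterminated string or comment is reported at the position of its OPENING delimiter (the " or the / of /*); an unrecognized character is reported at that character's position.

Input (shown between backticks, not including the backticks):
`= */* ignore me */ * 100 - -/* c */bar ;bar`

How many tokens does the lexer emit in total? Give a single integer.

pos=0: emit EQ '='
pos=2: emit STAR '*'
pos=3: enter COMMENT mode (saw '/*')
exit COMMENT mode (now at pos=18)
pos=19: emit STAR '*'
pos=21: emit NUM '100' (now at pos=24)
pos=25: emit MINUS '-'
pos=27: emit MINUS '-'
pos=28: enter COMMENT mode (saw '/*')
exit COMMENT mode (now at pos=35)
pos=35: emit ID 'bar' (now at pos=38)
pos=39: emit SEMI ';'
pos=40: emit ID 'bar' (now at pos=43)
DONE. 9 tokens: [EQ, STAR, STAR, NUM, MINUS, MINUS, ID, SEMI, ID]

Answer: 9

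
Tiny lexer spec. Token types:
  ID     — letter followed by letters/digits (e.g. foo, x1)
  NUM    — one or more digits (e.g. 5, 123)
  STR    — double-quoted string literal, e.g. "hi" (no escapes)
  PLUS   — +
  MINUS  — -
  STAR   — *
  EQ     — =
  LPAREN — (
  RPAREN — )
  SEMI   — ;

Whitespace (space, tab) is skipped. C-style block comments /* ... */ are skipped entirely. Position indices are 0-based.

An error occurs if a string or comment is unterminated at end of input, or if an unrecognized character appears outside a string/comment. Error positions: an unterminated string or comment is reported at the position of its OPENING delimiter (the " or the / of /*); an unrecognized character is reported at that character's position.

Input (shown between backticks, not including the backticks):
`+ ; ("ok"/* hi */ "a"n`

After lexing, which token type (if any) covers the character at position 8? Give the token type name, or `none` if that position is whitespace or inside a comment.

Answer: STR

Derivation:
pos=0: emit PLUS '+'
pos=2: emit SEMI ';'
pos=4: emit LPAREN '('
pos=5: enter STRING mode
pos=5: emit STR "ok" (now at pos=9)
pos=9: enter COMMENT mode (saw '/*')
exit COMMENT mode (now at pos=17)
pos=18: enter STRING mode
pos=18: emit STR "a" (now at pos=21)
pos=21: emit ID 'n' (now at pos=22)
DONE. 6 tokens: [PLUS, SEMI, LPAREN, STR, STR, ID]
Position 8: char is '"' -> STR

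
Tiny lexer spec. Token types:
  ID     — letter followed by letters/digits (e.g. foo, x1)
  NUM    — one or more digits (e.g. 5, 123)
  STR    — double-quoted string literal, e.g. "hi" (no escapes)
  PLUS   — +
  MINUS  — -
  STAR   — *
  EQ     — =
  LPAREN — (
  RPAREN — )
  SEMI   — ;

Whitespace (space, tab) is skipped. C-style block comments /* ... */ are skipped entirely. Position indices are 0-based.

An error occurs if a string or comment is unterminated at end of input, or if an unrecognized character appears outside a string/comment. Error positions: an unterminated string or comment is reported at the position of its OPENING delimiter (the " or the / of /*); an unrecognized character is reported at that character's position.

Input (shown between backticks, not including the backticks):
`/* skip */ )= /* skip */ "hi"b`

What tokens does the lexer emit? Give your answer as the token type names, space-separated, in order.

Answer: RPAREN EQ STR ID

Derivation:
pos=0: enter COMMENT mode (saw '/*')
exit COMMENT mode (now at pos=10)
pos=11: emit RPAREN ')'
pos=12: emit EQ '='
pos=14: enter COMMENT mode (saw '/*')
exit COMMENT mode (now at pos=24)
pos=25: enter STRING mode
pos=25: emit STR "hi" (now at pos=29)
pos=29: emit ID 'b' (now at pos=30)
DONE. 4 tokens: [RPAREN, EQ, STR, ID]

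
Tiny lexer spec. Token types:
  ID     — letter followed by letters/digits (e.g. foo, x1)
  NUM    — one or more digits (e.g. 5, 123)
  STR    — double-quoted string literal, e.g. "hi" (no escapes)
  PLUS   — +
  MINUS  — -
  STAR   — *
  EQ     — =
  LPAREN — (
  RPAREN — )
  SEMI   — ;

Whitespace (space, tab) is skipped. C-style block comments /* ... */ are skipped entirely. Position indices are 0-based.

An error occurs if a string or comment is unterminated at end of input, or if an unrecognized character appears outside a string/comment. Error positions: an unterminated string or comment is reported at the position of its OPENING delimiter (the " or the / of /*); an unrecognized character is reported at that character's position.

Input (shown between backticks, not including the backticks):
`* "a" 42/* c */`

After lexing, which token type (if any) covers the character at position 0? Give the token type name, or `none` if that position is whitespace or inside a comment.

Answer: STAR

Derivation:
pos=0: emit STAR '*'
pos=2: enter STRING mode
pos=2: emit STR "a" (now at pos=5)
pos=6: emit NUM '42' (now at pos=8)
pos=8: enter COMMENT mode (saw '/*')
exit COMMENT mode (now at pos=15)
DONE. 3 tokens: [STAR, STR, NUM]
Position 0: char is '*' -> STAR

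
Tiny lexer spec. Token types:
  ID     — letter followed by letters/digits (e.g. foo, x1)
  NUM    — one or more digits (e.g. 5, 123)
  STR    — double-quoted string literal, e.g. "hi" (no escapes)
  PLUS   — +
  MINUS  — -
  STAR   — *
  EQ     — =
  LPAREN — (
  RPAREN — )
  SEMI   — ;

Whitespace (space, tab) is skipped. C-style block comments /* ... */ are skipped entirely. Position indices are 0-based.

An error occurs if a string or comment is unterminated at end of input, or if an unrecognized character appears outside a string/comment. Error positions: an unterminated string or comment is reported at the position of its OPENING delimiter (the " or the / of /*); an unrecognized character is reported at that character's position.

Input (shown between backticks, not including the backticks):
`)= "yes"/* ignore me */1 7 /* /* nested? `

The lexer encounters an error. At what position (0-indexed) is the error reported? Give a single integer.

Answer: 27

Derivation:
pos=0: emit RPAREN ')'
pos=1: emit EQ '='
pos=3: enter STRING mode
pos=3: emit STR "yes" (now at pos=8)
pos=8: enter COMMENT mode (saw '/*')
exit COMMENT mode (now at pos=23)
pos=23: emit NUM '1' (now at pos=24)
pos=25: emit NUM '7' (now at pos=26)
pos=27: enter COMMENT mode (saw '/*')
pos=27: ERROR — unterminated comment (reached EOF)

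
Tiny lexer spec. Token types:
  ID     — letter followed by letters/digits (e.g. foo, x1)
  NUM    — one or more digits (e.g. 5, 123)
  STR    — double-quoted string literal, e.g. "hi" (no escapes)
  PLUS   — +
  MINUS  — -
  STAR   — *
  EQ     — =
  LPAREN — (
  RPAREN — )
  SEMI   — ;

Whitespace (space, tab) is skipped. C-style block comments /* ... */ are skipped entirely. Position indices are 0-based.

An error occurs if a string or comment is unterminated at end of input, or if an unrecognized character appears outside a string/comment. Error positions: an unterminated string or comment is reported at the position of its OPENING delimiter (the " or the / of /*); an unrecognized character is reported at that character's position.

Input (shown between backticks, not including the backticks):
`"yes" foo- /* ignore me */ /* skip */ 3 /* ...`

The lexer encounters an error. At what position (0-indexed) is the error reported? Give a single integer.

Answer: 40

Derivation:
pos=0: enter STRING mode
pos=0: emit STR "yes" (now at pos=5)
pos=6: emit ID 'foo' (now at pos=9)
pos=9: emit MINUS '-'
pos=11: enter COMMENT mode (saw '/*')
exit COMMENT mode (now at pos=26)
pos=27: enter COMMENT mode (saw '/*')
exit COMMENT mode (now at pos=37)
pos=38: emit NUM '3' (now at pos=39)
pos=40: enter COMMENT mode (saw '/*')
pos=40: ERROR — unterminated comment (reached EOF)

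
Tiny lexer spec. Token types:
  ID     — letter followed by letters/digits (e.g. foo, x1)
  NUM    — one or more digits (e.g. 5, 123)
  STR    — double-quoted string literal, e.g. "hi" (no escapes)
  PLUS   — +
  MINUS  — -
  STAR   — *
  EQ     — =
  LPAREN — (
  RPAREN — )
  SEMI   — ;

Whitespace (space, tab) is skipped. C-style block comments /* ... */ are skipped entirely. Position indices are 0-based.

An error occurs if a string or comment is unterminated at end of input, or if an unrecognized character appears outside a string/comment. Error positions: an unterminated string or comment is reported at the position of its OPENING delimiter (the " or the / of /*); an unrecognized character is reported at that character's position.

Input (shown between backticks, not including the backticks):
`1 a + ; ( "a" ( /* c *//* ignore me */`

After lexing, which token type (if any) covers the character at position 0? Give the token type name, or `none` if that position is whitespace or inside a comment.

Answer: NUM

Derivation:
pos=0: emit NUM '1' (now at pos=1)
pos=2: emit ID 'a' (now at pos=3)
pos=4: emit PLUS '+'
pos=6: emit SEMI ';'
pos=8: emit LPAREN '('
pos=10: enter STRING mode
pos=10: emit STR "a" (now at pos=13)
pos=14: emit LPAREN '('
pos=16: enter COMMENT mode (saw '/*')
exit COMMENT mode (now at pos=23)
pos=23: enter COMMENT mode (saw '/*')
exit COMMENT mode (now at pos=38)
DONE. 7 tokens: [NUM, ID, PLUS, SEMI, LPAREN, STR, LPAREN]
Position 0: char is '1' -> NUM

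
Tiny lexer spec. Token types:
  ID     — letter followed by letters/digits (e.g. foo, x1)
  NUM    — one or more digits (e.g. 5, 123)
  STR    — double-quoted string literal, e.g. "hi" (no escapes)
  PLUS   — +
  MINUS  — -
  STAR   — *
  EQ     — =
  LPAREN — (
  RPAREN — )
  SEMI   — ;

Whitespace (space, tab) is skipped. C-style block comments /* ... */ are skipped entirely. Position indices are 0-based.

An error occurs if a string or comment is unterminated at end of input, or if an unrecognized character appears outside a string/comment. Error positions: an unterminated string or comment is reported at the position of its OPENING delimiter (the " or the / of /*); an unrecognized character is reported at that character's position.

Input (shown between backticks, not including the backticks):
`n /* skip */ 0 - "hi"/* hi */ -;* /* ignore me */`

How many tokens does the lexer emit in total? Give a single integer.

Answer: 7

Derivation:
pos=0: emit ID 'n' (now at pos=1)
pos=2: enter COMMENT mode (saw '/*')
exit COMMENT mode (now at pos=12)
pos=13: emit NUM '0' (now at pos=14)
pos=15: emit MINUS '-'
pos=17: enter STRING mode
pos=17: emit STR "hi" (now at pos=21)
pos=21: enter COMMENT mode (saw '/*')
exit COMMENT mode (now at pos=29)
pos=30: emit MINUS '-'
pos=31: emit SEMI ';'
pos=32: emit STAR '*'
pos=34: enter COMMENT mode (saw '/*')
exit COMMENT mode (now at pos=49)
DONE. 7 tokens: [ID, NUM, MINUS, STR, MINUS, SEMI, STAR]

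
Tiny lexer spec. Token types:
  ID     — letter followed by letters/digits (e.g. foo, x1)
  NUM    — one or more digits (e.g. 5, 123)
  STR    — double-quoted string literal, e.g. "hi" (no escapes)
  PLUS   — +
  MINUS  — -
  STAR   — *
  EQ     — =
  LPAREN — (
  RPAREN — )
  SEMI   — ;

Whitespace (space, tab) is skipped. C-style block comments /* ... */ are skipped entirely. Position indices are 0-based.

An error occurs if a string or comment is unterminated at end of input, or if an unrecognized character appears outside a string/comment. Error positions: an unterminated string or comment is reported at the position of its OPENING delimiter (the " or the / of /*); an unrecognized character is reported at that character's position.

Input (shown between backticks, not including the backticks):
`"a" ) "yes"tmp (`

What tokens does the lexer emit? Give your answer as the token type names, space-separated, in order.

Answer: STR RPAREN STR ID LPAREN

Derivation:
pos=0: enter STRING mode
pos=0: emit STR "a" (now at pos=3)
pos=4: emit RPAREN ')'
pos=6: enter STRING mode
pos=6: emit STR "yes" (now at pos=11)
pos=11: emit ID 'tmp' (now at pos=14)
pos=15: emit LPAREN '('
DONE. 5 tokens: [STR, RPAREN, STR, ID, LPAREN]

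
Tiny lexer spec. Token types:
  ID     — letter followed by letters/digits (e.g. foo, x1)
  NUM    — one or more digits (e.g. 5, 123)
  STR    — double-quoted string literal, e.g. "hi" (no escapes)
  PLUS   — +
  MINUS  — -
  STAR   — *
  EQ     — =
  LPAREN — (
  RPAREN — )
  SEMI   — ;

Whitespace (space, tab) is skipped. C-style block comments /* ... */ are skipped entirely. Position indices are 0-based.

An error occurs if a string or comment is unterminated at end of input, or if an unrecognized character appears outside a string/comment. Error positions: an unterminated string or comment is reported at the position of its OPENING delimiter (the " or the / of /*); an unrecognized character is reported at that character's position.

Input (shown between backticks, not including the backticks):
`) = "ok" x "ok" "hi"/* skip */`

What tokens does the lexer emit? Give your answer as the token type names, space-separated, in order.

Answer: RPAREN EQ STR ID STR STR

Derivation:
pos=0: emit RPAREN ')'
pos=2: emit EQ '='
pos=4: enter STRING mode
pos=4: emit STR "ok" (now at pos=8)
pos=9: emit ID 'x' (now at pos=10)
pos=11: enter STRING mode
pos=11: emit STR "ok" (now at pos=15)
pos=16: enter STRING mode
pos=16: emit STR "hi" (now at pos=20)
pos=20: enter COMMENT mode (saw '/*')
exit COMMENT mode (now at pos=30)
DONE. 6 tokens: [RPAREN, EQ, STR, ID, STR, STR]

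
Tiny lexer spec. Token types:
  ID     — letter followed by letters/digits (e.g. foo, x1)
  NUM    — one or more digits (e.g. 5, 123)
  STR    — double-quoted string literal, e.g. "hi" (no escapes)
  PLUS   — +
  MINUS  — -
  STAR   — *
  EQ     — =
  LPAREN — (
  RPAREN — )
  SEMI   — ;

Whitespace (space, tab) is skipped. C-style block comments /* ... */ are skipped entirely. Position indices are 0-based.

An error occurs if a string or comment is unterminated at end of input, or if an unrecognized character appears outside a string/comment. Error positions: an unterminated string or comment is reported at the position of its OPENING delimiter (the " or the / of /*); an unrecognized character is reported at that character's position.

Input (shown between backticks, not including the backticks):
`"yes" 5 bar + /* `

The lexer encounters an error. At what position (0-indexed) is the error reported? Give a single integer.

Answer: 14

Derivation:
pos=0: enter STRING mode
pos=0: emit STR "yes" (now at pos=5)
pos=6: emit NUM '5' (now at pos=7)
pos=8: emit ID 'bar' (now at pos=11)
pos=12: emit PLUS '+'
pos=14: enter COMMENT mode (saw '/*')
pos=14: ERROR — unterminated comment (reached EOF)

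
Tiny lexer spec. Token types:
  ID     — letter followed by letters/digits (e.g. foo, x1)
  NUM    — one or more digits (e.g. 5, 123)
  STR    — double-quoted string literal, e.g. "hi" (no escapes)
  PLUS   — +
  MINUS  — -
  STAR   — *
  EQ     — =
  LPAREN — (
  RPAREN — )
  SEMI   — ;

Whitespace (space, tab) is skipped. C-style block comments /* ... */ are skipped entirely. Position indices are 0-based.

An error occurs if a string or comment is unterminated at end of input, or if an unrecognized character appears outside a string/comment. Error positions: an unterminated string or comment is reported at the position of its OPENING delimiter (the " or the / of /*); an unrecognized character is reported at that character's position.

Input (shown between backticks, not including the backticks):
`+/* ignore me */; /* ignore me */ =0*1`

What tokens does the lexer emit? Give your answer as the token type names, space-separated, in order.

Answer: PLUS SEMI EQ NUM STAR NUM

Derivation:
pos=0: emit PLUS '+'
pos=1: enter COMMENT mode (saw '/*')
exit COMMENT mode (now at pos=16)
pos=16: emit SEMI ';'
pos=18: enter COMMENT mode (saw '/*')
exit COMMENT mode (now at pos=33)
pos=34: emit EQ '='
pos=35: emit NUM '0' (now at pos=36)
pos=36: emit STAR '*'
pos=37: emit NUM '1' (now at pos=38)
DONE. 6 tokens: [PLUS, SEMI, EQ, NUM, STAR, NUM]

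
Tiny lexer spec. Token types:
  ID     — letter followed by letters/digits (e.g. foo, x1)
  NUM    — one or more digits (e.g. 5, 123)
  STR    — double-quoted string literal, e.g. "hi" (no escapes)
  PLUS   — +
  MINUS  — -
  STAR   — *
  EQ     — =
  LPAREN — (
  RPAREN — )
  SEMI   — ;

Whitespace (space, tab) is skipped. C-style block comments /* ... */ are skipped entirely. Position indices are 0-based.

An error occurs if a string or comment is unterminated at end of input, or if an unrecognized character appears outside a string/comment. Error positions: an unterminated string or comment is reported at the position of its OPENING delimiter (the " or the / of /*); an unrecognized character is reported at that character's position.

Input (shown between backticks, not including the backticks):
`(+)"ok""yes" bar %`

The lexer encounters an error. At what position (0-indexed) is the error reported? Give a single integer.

Answer: 17

Derivation:
pos=0: emit LPAREN '('
pos=1: emit PLUS '+'
pos=2: emit RPAREN ')'
pos=3: enter STRING mode
pos=3: emit STR "ok" (now at pos=7)
pos=7: enter STRING mode
pos=7: emit STR "yes" (now at pos=12)
pos=13: emit ID 'bar' (now at pos=16)
pos=17: ERROR — unrecognized char '%'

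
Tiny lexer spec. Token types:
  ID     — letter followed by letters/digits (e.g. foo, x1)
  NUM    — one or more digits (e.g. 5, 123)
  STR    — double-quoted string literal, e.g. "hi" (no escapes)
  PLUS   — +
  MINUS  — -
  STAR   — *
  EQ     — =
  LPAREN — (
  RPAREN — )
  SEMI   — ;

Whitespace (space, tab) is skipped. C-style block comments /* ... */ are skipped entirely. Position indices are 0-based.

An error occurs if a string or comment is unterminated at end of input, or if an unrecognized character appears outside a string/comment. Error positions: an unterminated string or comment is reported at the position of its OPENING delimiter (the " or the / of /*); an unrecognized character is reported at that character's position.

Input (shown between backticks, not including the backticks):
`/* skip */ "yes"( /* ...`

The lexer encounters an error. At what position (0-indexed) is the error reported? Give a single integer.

pos=0: enter COMMENT mode (saw '/*')
exit COMMENT mode (now at pos=10)
pos=11: enter STRING mode
pos=11: emit STR "yes" (now at pos=16)
pos=16: emit LPAREN '('
pos=18: enter COMMENT mode (saw '/*')
pos=18: ERROR — unterminated comment (reached EOF)

Answer: 18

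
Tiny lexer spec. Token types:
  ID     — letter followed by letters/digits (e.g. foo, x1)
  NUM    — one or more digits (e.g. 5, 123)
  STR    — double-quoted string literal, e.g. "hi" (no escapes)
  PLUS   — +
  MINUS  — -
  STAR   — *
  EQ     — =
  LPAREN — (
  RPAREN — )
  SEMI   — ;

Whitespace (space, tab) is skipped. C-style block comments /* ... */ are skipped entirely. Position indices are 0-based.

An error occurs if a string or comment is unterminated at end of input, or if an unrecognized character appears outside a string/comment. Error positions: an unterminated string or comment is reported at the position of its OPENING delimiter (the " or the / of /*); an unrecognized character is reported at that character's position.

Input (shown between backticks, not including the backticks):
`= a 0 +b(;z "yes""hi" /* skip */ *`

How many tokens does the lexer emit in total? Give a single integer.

Answer: 11

Derivation:
pos=0: emit EQ '='
pos=2: emit ID 'a' (now at pos=3)
pos=4: emit NUM '0' (now at pos=5)
pos=6: emit PLUS '+'
pos=7: emit ID 'b' (now at pos=8)
pos=8: emit LPAREN '('
pos=9: emit SEMI ';'
pos=10: emit ID 'z' (now at pos=11)
pos=12: enter STRING mode
pos=12: emit STR "yes" (now at pos=17)
pos=17: enter STRING mode
pos=17: emit STR "hi" (now at pos=21)
pos=22: enter COMMENT mode (saw '/*')
exit COMMENT mode (now at pos=32)
pos=33: emit STAR '*'
DONE. 11 tokens: [EQ, ID, NUM, PLUS, ID, LPAREN, SEMI, ID, STR, STR, STAR]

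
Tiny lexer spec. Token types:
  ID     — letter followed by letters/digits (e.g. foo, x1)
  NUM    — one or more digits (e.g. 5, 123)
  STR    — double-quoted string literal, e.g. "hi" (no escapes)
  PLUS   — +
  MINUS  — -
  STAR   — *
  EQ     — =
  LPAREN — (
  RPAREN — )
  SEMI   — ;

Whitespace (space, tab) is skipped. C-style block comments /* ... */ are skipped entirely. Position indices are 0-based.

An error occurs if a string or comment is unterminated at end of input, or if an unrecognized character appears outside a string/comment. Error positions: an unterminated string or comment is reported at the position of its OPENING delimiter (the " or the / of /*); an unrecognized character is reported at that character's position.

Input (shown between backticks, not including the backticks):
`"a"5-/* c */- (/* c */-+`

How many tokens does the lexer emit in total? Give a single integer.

Answer: 7

Derivation:
pos=0: enter STRING mode
pos=0: emit STR "a" (now at pos=3)
pos=3: emit NUM '5' (now at pos=4)
pos=4: emit MINUS '-'
pos=5: enter COMMENT mode (saw '/*')
exit COMMENT mode (now at pos=12)
pos=12: emit MINUS '-'
pos=14: emit LPAREN '('
pos=15: enter COMMENT mode (saw '/*')
exit COMMENT mode (now at pos=22)
pos=22: emit MINUS '-'
pos=23: emit PLUS '+'
DONE. 7 tokens: [STR, NUM, MINUS, MINUS, LPAREN, MINUS, PLUS]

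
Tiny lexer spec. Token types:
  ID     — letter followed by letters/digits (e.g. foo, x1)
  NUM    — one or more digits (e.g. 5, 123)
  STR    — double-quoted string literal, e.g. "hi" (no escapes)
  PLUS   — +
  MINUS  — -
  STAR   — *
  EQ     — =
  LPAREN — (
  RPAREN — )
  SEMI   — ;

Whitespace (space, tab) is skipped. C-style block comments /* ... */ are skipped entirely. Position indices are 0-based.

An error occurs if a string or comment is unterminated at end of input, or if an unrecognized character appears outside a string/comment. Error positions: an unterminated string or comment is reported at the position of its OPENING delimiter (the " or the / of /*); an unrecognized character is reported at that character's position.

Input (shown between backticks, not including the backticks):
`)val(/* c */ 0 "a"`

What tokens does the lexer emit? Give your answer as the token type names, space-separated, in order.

pos=0: emit RPAREN ')'
pos=1: emit ID 'val' (now at pos=4)
pos=4: emit LPAREN '('
pos=5: enter COMMENT mode (saw '/*')
exit COMMENT mode (now at pos=12)
pos=13: emit NUM '0' (now at pos=14)
pos=15: enter STRING mode
pos=15: emit STR "a" (now at pos=18)
DONE. 5 tokens: [RPAREN, ID, LPAREN, NUM, STR]

Answer: RPAREN ID LPAREN NUM STR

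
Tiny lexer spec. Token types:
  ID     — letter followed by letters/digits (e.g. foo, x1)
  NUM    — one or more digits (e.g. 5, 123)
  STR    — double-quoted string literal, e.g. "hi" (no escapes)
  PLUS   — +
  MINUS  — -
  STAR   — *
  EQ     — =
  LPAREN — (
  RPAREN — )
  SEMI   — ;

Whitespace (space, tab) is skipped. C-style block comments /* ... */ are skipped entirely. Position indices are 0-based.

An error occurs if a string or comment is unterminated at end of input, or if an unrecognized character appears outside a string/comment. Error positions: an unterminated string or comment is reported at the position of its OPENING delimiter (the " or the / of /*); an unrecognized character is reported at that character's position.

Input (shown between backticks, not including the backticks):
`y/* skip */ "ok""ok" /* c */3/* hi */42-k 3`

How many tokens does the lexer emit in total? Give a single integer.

Answer: 8

Derivation:
pos=0: emit ID 'y' (now at pos=1)
pos=1: enter COMMENT mode (saw '/*')
exit COMMENT mode (now at pos=11)
pos=12: enter STRING mode
pos=12: emit STR "ok" (now at pos=16)
pos=16: enter STRING mode
pos=16: emit STR "ok" (now at pos=20)
pos=21: enter COMMENT mode (saw '/*')
exit COMMENT mode (now at pos=28)
pos=28: emit NUM '3' (now at pos=29)
pos=29: enter COMMENT mode (saw '/*')
exit COMMENT mode (now at pos=37)
pos=37: emit NUM '42' (now at pos=39)
pos=39: emit MINUS '-'
pos=40: emit ID 'k' (now at pos=41)
pos=42: emit NUM '3' (now at pos=43)
DONE. 8 tokens: [ID, STR, STR, NUM, NUM, MINUS, ID, NUM]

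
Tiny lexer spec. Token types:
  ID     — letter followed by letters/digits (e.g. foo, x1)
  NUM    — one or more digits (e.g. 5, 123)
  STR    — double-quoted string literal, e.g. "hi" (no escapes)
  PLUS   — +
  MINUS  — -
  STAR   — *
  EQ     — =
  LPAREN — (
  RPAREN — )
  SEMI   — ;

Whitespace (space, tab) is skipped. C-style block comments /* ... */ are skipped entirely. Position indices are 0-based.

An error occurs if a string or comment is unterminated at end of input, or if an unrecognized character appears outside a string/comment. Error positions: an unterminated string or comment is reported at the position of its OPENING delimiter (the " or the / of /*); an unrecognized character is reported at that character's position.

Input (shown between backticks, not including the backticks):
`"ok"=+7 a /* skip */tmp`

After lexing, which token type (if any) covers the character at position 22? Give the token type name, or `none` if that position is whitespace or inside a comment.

Answer: ID

Derivation:
pos=0: enter STRING mode
pos=0: emit STR "ok" (now at pos=4)
pos=4: emit EQ '='
pos=5: emit PLUS '+'
pos=6: emit NUM '7' (now at pos=7)
pos=8: emit ID 'a' (now at pos=9)
pos=10: enter COMMENT mode (saw '/*')
exit COMMENT mode (now at pos=20)
pos=20: emit ID 'tmp' (now at pos=23)
DONE. 6 tokens: [STR, EQ, PLUS, NUM, ID, ID]
Position 22: char is 'p' -> ID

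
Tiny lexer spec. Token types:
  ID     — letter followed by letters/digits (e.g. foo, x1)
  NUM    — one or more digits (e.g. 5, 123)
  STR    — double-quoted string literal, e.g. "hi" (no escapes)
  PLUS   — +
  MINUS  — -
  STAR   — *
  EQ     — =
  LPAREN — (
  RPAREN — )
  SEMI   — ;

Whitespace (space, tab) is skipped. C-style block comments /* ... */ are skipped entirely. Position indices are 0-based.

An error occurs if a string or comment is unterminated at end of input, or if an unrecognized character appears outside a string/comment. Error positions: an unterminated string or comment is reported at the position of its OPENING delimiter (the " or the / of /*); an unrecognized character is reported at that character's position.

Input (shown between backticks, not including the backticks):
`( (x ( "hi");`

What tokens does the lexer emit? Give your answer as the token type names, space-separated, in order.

pos=0: emit LPAREN '('
pos=2: emit LPAREN '('
pos=3: emit ID 'x' (now at pos=4)
pos=5: emit LPAREN '('
pos=7: enter STRING mode
pos=7: emit STR "hi" (now at pos=11)
pos=11: emit RPAREN ')'
pos=12: emit SEMI ';'
DONE. 7 tokens: [LPAREN, LPAREN, ID, LPAREN, STR, RPAREN, SEMI]

Answer: LPAREN LPAREN ID LPAREN STR RPAREN SEMI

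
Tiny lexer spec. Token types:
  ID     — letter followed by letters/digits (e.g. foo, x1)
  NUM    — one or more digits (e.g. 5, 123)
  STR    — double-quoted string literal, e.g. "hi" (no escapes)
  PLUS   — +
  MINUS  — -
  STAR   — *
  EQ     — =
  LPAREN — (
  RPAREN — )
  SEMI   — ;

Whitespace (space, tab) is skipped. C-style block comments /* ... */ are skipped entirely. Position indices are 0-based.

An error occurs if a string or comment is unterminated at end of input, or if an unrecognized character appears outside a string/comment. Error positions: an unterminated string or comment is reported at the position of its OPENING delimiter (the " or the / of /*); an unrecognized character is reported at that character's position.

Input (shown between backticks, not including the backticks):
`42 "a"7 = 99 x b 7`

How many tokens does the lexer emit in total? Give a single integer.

Answer: 8

Derivation:
pos=0: emit NUM '42' (now at pos=2)
pos=3: enter STRING mode
pos=3: emit STR "a" (now at pos=6)
pos=6: emit NUM '7' (now at pos=7)
pos=8: emit EQ '='
pos=10: emit NUM '99' (now at pos=12)
pos=13: emit ID 'x' (now at pos=14)
pos=15: emit ID 'b' (now at pos=16)
pos=17: emit NUM '7' (now at pos=18)
DONE. 8 tokens: [NUM, STR, NUM, EQ, NUM, ID, ID, NUM]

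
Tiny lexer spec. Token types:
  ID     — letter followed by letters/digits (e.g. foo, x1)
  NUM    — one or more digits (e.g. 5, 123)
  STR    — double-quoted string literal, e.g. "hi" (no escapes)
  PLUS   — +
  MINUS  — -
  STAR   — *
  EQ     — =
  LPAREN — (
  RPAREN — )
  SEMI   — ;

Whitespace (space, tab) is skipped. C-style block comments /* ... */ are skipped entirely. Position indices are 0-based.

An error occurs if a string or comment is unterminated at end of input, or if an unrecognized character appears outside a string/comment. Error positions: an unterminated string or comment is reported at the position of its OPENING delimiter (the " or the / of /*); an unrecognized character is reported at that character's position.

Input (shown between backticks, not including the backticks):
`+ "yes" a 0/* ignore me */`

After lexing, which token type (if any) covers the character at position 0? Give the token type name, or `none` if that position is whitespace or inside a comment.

Answer: PLUS

Derivation:
pos=0: emit PLUS '+'
pos=2: enter STRING mode
pos=2: emit STR "yes" (now at pos=7)
pos=8: emit ID 'a' (now at pos=9)
pos=10: emit NUM '0' (now at pos=11)
pos=11: enter COMMENT mode (saw '/*')
exit COMMENT mode (now at pos=26)
DONE. 4 tokens: [PLUS, STR, ID, NUM]
Position 0: char is '+' -> PLUS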